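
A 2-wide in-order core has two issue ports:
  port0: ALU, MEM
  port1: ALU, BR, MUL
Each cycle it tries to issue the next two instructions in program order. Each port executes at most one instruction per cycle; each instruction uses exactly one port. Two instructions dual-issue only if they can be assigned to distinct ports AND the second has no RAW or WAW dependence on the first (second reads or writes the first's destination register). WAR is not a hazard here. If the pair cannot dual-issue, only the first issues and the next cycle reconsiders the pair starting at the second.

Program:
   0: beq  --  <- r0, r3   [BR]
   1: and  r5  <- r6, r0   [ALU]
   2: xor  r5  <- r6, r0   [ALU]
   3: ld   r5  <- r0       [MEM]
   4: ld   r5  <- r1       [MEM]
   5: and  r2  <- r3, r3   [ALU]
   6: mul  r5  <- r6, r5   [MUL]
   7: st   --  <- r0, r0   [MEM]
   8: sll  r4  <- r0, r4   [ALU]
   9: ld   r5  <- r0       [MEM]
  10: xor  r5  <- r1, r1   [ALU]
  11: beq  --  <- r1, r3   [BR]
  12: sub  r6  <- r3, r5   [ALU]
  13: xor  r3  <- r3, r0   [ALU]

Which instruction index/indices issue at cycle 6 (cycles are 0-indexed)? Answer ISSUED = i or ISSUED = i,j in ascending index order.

[0] i0+i1  beq.BR and.ALU  -- dual
[1] i2  xor.ALU  -- WAW r5
[2] i3  ld.MEM  -- no-port MEM/MEM
[3] i4+i5  ld.MEM and.ALU  -- dual
[4] i6+i7  mul.MUL st.MEM  -- dual
[5] i8+i9  sll.ALU ld.MEM  -- dual
[6] i10+i11  xor.ALU beq.BR  -- dual
[7] i12+i13  sub.ALU xor.ALU  -- dual

ISSUED = 10,11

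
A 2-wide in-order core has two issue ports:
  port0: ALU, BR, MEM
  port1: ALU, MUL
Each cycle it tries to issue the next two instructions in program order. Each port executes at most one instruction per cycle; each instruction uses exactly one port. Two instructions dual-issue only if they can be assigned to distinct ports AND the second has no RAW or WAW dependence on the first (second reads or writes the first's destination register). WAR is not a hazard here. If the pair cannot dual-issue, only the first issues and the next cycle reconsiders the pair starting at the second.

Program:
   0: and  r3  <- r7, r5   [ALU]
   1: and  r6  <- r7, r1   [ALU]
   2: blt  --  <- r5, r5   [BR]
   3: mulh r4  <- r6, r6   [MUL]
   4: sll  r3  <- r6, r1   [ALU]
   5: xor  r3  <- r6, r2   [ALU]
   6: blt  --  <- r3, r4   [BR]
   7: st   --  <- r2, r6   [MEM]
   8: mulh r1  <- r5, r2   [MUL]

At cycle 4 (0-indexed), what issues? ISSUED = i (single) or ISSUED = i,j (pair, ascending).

ISSUED = 6

t=0 i0,i1:and.ALU+and.ALU ; 2-wide
t=1 i2,i3:blt.BR+mulh.MUL ; 2-wide
t=2 i4:sll.ALU ; WAW r3
t=3 i5:xor.ALU ; RAW r3
t=4 i6:blt.BR ; no-port BR/MEM
t=5 i7,i8:st.MEM+mulh.MUL ; 2-wide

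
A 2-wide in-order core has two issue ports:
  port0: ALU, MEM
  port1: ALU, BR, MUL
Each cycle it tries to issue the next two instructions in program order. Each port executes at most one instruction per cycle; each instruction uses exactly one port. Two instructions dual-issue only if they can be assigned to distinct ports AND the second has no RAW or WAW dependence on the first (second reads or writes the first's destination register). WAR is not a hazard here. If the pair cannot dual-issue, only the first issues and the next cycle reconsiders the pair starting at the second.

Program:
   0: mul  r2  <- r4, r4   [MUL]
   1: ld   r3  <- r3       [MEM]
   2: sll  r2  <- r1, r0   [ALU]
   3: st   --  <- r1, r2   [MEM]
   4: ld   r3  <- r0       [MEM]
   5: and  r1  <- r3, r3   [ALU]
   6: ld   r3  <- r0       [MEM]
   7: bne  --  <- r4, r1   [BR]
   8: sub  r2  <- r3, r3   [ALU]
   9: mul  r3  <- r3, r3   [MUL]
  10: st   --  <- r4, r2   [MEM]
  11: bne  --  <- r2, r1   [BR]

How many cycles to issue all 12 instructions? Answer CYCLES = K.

CYCLES = 8

t=0 i0+i1:mul+ld ; pair
t=1 i2:sll ; RAW r2
t=2 i3:st ; no-port MEM/MEM
t=3 i4:ld ; RAW r3
t=4 i5+i6:and+ld ; pair
t=5 i7+i8:bne+sub ; pair
t=6 i9+i10:mul+st ; pair
t=7 i11:bne ; tail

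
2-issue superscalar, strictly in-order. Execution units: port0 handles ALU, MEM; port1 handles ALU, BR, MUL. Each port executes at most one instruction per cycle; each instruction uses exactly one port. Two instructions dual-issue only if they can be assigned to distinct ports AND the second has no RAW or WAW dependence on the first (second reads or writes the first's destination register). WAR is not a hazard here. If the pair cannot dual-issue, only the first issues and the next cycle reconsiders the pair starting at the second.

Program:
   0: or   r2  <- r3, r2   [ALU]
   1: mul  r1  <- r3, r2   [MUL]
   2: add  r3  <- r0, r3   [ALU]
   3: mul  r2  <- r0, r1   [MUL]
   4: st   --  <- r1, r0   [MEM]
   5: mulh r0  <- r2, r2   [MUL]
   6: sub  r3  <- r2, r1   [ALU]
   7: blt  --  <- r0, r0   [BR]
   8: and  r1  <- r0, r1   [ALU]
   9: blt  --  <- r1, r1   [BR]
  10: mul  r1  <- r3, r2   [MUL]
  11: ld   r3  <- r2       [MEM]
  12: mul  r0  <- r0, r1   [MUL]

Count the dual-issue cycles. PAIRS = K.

PAIRS = 5

[0] i0  or.ALU  -- RAW r2
[1] i1/i2  mul.MUL/add.ALU  -- dual
[2] i3/i4  mul.MUL/st.MEM  -- dual
[3] i5/i6  mulh.MUL/sub.ALU  -- dual
[4] i7/i8  blt.BR/and.ALU  -- dual
[5] i9  blt.BR  -- no-port BR/MUL
[6] i10/i11  mul.MUL/ld.MEM  -- dual
[7] i12  mul.MUL  -- tail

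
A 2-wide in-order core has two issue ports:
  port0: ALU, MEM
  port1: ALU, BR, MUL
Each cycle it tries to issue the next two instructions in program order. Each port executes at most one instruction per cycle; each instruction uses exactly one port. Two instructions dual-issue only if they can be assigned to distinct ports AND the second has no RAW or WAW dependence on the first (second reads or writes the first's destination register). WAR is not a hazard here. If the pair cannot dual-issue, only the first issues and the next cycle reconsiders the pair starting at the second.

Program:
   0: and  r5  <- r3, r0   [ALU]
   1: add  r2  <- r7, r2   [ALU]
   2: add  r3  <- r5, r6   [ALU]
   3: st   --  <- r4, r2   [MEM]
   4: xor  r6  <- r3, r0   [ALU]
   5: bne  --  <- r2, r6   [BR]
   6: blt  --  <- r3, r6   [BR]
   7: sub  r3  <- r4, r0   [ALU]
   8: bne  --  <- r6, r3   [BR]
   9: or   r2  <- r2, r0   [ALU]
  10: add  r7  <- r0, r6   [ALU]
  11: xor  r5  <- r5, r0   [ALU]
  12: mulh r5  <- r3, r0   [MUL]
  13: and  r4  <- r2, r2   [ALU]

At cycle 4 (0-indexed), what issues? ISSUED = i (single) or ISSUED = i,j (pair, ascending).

c0: i0,i1 and.ALU;add.ALU  pair
c1: i2,i3 add.ALU;st.MEM  pair
c2: i4 xor.ALU  RAW r6
c3: i5 bne.BR  no-port BR/BR
c4: i6,i7 blt.BR;sub.ALU  pair
c5: i8,i9 bne.BR;or.ALU  pair
c6: i10,i11 add.ALU;xor.ALU  pair
c7: i12,i13 mulh.MUL;and.ALU  pair

ISSUED = 6,7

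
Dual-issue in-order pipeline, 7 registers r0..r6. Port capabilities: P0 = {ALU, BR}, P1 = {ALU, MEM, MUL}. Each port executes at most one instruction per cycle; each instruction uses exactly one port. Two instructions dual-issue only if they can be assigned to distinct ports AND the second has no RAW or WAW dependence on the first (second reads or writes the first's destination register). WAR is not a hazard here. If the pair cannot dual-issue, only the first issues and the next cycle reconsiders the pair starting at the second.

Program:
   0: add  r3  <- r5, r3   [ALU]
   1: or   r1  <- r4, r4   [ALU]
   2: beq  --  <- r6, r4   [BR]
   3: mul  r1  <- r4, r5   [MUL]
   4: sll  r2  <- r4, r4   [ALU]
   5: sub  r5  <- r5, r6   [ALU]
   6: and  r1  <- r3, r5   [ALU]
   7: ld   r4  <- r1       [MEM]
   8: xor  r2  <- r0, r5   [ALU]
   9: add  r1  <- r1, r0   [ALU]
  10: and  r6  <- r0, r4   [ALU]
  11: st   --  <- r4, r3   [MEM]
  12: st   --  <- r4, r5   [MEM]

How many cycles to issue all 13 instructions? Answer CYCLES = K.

  cy0 -> i0,i1 (add.ALU;or.ALU) pair
  cy1 -> i2,i3 (beq.BR;mul.MUL) pair
  cy2 -> i4,i5 (sll.ALU;sub.ALU) pair
  cy3 -> i6 (and.ALU) RAW r1
  cy4 -> i7,i8 (ld.MEM;xor.ALU) pair
  cy5 -> i9,i10 (add.ALU;and.ALU) pair
  cy6 -> i11 (st.MEM) no-port MEM/MEM
  cy7 -> i12 (st.MEM) tail

CYCLES = 8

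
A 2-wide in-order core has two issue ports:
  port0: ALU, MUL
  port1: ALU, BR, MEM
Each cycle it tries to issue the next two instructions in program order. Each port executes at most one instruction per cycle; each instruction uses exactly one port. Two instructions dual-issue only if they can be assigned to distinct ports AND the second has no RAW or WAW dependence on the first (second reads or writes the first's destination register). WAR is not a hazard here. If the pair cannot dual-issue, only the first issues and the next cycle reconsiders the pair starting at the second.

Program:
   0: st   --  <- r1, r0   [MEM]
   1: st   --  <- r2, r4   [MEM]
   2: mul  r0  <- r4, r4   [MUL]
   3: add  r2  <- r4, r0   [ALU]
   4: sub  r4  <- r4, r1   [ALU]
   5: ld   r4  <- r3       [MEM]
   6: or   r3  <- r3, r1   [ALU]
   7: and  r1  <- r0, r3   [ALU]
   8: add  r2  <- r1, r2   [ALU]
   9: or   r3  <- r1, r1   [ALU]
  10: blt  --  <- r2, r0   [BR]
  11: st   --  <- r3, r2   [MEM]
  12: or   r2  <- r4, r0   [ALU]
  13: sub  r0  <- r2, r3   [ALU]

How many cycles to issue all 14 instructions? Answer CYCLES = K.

t=0 i0:st ; no-port MEM/MEM
t=1 i1+i2:st+mul ; 2-wide
t=2 i3+i4:add+sub ; 2-wide
t=3 i5+i6:ld+or ; 2-wide
t=4 i7:and ; RAW r1
t=5 i8+i9:add+or ; 2-wide
t=6 i10:blt ; no-port BR/MEM
t=7 i11+i12:st+or ; 2-wide
t=8 i13:sub ; tail

CYCLES = 9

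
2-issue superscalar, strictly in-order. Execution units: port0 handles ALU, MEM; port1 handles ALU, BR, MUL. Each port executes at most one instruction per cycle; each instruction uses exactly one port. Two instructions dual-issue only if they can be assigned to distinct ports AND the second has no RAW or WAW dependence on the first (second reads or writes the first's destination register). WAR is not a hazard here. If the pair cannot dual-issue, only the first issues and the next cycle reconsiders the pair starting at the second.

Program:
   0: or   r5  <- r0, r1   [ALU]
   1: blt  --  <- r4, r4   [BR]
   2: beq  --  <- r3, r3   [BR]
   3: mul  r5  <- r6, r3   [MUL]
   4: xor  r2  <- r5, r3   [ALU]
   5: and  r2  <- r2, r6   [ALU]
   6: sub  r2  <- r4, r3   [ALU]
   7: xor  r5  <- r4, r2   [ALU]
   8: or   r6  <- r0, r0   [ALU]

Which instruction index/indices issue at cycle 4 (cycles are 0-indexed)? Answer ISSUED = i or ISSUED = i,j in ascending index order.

  cy0 -> i0/i1 (or.ALU blt.BR) 2-wide
  cy1 -> i2 (beq.BR) no-port BR/MUL
  cy2 -> i3 (mul.MUL) RAW r5
  cy3 -> i4 (xor.ALU) RAW+WAW r2
  cy4 -> i5 (and.ALU) WAW r2
  cy5 -> i6 (sub.ALU) RAW r2
  cy6 -> i7/i8 (xor.ALU or.ALU) 2-wide

ISSUED = 5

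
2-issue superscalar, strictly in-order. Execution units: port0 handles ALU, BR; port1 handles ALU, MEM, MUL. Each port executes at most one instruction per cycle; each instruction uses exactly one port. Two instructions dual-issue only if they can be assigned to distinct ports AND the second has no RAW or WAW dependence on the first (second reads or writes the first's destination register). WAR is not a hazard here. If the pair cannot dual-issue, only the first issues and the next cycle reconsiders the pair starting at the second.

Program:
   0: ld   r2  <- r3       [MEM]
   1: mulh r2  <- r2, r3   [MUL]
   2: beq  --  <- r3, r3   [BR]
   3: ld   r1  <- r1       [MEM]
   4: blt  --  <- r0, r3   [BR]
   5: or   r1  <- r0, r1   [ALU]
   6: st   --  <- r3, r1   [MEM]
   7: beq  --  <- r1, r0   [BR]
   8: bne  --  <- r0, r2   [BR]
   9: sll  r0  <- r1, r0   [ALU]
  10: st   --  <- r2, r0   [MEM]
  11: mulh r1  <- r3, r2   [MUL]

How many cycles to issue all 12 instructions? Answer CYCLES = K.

CYCLES = 8

  cy0 -> i0 (ld.MEM) no-port MEM/MUL
  cy1 -> i1,i2 (mulh.MUL;beq.BR) 2-wide
  cy2 -> i3,i4 (ld.MEM;blt.BR) 2-wide
  cy3 -> i5 (or.ALU) RAW r1
  cy4 -> i6,i7 (st.MEM;beq.BR) 2-wide
  cy5 -> i8,i9 (bne.BR;sll.ALU) 2-wide
  cy6 -> i10 (st.MEM) no-port MEM/MUL
  cy7 -> i11 (mulh.MUL) tail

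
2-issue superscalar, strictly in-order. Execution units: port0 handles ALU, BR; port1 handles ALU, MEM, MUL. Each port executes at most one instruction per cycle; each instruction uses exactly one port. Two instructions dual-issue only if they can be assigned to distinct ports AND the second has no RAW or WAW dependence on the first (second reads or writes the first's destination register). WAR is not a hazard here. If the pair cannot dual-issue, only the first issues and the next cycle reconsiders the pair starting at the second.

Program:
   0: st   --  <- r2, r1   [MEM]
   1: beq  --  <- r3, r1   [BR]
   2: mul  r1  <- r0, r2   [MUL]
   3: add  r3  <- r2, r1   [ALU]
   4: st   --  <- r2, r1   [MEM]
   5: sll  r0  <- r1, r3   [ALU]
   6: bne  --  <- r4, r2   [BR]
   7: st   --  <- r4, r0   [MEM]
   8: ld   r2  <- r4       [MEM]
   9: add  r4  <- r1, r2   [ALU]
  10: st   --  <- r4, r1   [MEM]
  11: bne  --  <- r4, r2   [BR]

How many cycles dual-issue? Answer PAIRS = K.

PAIRS = 4

  cy0 -> i0+i1 (st.MEM;beq.BR) pair
  cy1 -> i2 (mul.MUL) RAW r1
  cy2 -> i3+i4 (add.ALU;st.MEM) pair
  cy3 -> i5+i6 (sll.ALU;bne.BR) pair
  cy4 -> i7 (st.MEM) no-port MEM/MEM
  cy5 -> i8 (ld.MEM) RAW r2
  cy6 -> i9 (add.ALU) RAW r4
  cy7 -> i10+i11 (st.MEM;bne.BR) pair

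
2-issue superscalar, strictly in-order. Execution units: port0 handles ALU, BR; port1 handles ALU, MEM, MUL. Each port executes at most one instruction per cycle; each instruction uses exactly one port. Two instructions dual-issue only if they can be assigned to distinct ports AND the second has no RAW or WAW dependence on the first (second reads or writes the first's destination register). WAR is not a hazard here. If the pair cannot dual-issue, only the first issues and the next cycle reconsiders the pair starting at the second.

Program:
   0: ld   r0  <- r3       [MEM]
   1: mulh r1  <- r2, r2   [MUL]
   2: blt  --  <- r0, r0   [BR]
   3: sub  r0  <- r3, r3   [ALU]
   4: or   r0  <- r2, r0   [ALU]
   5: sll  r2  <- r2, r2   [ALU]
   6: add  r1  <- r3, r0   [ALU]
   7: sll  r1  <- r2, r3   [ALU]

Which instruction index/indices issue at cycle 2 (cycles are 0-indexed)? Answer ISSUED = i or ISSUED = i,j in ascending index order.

#0 head=0: ld.MEM i0 no-port MEM/MUL
#1 head=1: mulh.MUL/blt.BR i1,i2 pair
#2 head=3: sub.ALU i3 RAW+WAW r0
#3 head=4: or.ALU/sll.ALU i4,i5 pair
#4 head=6: add.ALU i6 WAW r1
#5 head=7: sll.ALU i7 tail

ISSUED = 3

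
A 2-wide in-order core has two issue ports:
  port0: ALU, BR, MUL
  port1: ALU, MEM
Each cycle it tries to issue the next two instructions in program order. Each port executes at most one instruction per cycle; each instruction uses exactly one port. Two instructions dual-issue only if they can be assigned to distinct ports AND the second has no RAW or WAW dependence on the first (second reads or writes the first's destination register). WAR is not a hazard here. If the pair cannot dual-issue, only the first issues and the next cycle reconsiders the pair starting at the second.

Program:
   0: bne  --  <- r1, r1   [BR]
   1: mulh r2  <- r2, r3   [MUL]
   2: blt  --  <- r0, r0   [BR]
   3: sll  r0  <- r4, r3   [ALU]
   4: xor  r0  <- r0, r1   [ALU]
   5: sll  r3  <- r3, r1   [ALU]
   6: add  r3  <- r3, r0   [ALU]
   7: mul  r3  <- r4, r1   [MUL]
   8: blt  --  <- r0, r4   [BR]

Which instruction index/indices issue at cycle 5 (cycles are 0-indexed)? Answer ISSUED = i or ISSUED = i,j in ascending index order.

ISSUED = 7

  cy0 -> i0 (bne) no-port BR/MUL
  cy1 -> i1 (mulh) no-port MUL/BR
  cy2 -> i2/i3 (blt;sll) dual
  cy3 -> i4/i5 (xor;sll) dual
  cy4 -> i6 (add) WAW r3
  cy5 -> i7 (mul) no-port MUL/BR
  cy6 -> i8 (blt) tail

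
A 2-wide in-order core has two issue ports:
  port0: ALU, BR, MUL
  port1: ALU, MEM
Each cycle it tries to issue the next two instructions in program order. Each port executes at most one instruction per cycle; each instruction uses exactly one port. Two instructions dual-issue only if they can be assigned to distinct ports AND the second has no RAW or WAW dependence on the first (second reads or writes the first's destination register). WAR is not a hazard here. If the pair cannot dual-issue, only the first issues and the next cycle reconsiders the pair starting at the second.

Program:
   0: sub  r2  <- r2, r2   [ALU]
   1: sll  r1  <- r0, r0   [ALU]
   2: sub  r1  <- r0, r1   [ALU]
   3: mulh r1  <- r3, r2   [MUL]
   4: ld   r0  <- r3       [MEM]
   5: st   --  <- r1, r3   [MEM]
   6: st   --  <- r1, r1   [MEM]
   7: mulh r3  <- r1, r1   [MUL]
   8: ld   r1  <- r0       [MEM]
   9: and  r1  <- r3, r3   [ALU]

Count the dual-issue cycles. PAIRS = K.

PAIRS = 3

[0] i0+i1  sub+sll  -- pair
[1] i2  sub  -- WAW r1
[2] i3+i4  mulh+ld  -- pair
[3] i5  st  -- no-port MEM/MEM
[4] i6+i7  st+mulh  -- pair
[5] i8  ld  -- WAW r1
[6] i9  and  -- tail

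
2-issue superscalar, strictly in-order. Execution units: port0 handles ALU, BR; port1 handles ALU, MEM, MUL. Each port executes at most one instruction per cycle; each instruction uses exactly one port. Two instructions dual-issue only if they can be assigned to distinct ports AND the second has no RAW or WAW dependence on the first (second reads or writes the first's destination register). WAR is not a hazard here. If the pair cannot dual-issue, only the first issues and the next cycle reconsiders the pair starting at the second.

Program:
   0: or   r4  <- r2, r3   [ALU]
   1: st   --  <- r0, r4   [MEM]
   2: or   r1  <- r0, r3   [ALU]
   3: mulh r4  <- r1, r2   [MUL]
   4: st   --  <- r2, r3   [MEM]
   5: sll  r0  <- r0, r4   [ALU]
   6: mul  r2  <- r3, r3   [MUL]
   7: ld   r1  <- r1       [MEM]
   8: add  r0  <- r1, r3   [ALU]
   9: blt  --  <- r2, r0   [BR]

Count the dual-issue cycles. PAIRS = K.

PAIRS = 2

t=0 i0:or ; RAW r4
t=1 i1/i2:st/or ; dual
t=2 i3:mulh ; no-port MUL/MEM
t=3 i4/i5:st/sll ; dual
t=4 i6:mul ; no-port MUL/MEM
t=5 i7:ld ; RAW r1
t=6 i8:add ; RAW r0
t=7 i9:blt ; tail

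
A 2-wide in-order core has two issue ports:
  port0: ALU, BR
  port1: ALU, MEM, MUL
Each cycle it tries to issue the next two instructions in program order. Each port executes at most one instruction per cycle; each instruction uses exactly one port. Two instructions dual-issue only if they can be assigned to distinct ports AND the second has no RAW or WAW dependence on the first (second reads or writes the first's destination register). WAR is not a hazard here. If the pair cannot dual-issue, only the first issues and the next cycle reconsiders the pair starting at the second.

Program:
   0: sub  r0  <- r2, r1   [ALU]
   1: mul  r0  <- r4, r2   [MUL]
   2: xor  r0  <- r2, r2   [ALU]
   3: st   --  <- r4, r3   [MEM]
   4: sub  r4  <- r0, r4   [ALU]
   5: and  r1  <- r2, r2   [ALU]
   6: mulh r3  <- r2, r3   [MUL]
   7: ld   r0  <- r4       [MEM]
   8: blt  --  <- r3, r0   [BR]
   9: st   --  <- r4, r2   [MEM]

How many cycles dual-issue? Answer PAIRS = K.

PAIRS = 3

#0 head=0: sub.ALU i0 WAW r0
#1 head=1: mul.MUL i1 WAW r0
#2 head=2: xor.ALU;st.MEM i2,i3 pair
#3 head=4: sub.ALU;and.ALU i4,i5 pair
#4 head=6: mulh.MUL i6 no-port MUL/MEM
#5 head=7: ld.MEM i7 RAW r0
#6 head=8: blt.BR;st.MEM i8,i9 pair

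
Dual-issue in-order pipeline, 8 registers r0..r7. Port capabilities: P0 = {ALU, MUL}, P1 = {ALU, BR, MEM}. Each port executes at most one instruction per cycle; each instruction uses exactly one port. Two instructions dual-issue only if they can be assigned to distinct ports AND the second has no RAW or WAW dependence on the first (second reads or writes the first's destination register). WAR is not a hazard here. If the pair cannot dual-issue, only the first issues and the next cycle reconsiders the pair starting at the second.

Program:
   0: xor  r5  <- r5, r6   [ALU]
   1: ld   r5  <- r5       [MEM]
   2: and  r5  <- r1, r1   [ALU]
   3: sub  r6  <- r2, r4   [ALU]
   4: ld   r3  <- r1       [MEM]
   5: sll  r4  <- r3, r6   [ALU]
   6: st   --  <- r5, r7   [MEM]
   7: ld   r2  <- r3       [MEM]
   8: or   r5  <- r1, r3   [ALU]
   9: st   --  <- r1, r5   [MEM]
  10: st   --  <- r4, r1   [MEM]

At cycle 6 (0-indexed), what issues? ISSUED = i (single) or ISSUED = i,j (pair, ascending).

#0 head=0: xor.ALU i0 RAW+WAW r5
#1 head=1: ld.MEM i1 WAW r5
#2 head=2: and.ALU/sub.ALU i2+i3 2-wide
#3 head=4: ld.MEM i4 RAW r3
#4 head=5: sll.ALU/st.MEM i5+i6 2-wide
#5 head=7: ld.MEM/or.ALU i7+i8 2-wide
#6 head=9: st.MEM i9 no-port MEM/MEM
#7 head=10: st.MEM i10 tail

ISSUED = 9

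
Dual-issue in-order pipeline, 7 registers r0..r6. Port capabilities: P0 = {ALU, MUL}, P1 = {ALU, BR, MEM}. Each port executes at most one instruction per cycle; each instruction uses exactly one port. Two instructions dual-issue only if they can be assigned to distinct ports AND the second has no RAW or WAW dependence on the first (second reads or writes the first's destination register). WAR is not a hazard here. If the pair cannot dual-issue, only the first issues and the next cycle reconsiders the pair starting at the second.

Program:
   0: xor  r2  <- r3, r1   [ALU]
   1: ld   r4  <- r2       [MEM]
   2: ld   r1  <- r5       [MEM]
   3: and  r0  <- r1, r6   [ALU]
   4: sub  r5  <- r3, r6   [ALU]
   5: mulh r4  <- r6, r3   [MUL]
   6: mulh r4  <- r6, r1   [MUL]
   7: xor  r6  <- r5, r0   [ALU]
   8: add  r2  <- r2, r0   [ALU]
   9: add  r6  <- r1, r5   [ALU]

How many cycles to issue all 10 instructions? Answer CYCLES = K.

  cy0 -> i0 (xor.ALU) RAW r2
  cy1 -> i1 (ld.MEM) no-port MEM/MEM
  cy2 -> i2 (ld.MEM) RAW r1
  cy3 -> i3&i4 (and.ALU sub.ALU) 2-wide
  cy4 -> i5 (mulh.MUL) no-port MUL/MUL
  cy5 -> i6&i7 (mulh.MUL xor.ALU) 2-wide
  cy6 -> i8&i9 (add.ALU add.ALU) 2-wide

CYCLES = 7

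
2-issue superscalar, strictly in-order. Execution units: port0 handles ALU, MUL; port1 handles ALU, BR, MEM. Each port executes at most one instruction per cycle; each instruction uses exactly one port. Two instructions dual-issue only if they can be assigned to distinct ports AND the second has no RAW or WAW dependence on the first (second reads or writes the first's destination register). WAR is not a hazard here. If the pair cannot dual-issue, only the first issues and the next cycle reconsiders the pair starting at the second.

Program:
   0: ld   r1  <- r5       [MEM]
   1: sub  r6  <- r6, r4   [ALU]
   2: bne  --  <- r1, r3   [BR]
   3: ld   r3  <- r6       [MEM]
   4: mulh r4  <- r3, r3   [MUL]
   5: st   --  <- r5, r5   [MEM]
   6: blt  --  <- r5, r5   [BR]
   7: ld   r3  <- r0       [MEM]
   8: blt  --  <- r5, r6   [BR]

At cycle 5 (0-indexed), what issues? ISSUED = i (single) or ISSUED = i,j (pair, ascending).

ISSUED = 7

c0: i0&i1 ld.MEM+sub.ALU  pair
c1: i2 bne.BR  no-port BR/MEM
c2: i3 ld.MEM  RAW r3
c3: i4&i5 mulh.MUL+st.MEM  pair
c4: i6 blt.BR  no-port BR/MEM
c5: i7 ld.MEM  no-port MEM/BR
c6: i8 blt.BR  tail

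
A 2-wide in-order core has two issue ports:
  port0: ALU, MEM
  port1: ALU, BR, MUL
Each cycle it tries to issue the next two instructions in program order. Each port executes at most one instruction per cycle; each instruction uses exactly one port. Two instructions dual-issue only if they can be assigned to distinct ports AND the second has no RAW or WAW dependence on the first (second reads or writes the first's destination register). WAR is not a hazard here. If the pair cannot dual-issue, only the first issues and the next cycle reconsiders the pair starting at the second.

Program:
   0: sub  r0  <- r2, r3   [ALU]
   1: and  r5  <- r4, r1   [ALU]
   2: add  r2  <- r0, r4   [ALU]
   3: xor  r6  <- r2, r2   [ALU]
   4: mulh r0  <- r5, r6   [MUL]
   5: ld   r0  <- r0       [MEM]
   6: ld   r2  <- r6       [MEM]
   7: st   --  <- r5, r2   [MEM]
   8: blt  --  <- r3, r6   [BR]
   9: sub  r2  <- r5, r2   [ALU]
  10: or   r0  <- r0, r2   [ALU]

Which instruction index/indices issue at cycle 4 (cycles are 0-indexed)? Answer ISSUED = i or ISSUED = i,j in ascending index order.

0. sub.ALU and.ALU @i0,i1  | 2-wide
1. add.ALU @i2  | RAW r2
2. xor.ALU @i3  | RAW r6
3. mulh.MUL @i4  | RAW+WAW r0
4. ld.MEM @i5  | no-port MEM/MEM
5. ld.MEM @i6  | no-port MEM/MEM
6. st.MEM blt.BR @i7,i8  | 2-wide
7. sub.ALU @i9  | RAW r2
8. or.ALU @i10  | tail

ISSUED = 5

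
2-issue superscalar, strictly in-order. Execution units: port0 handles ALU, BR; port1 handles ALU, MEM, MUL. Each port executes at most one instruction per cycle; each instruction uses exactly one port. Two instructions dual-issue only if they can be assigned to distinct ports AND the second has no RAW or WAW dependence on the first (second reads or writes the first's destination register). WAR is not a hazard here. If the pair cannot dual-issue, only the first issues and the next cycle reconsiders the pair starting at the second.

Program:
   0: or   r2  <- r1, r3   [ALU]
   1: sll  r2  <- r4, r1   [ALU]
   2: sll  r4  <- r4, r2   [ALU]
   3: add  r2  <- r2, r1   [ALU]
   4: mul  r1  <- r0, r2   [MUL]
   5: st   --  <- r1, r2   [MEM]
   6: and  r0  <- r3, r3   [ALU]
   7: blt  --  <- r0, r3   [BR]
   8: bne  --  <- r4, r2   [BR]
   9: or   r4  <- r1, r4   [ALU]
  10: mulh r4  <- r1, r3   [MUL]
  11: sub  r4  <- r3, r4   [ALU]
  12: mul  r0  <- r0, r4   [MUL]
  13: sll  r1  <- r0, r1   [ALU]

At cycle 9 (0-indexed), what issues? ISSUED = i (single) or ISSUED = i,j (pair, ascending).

ISSUED = 12

[0] i0  or.ALU  -- WAW r2
[1] i1  sll.ALU  -- RAW r2
[2] i2/i3  sll.ALU add.ALU  -- pair
[3] i4  mul.MUL  -- no-port MUL/MEM
[4] i5/i6  st.MEM and.ALU  -- pair
[5] i7  blt.BR  -- no-port BR/BR
[6] i8/i9  bne.BR or.ALU  -- pair
[7] i10  mulh.MUL  -- RAW+WAW r4
[8] i11  sub.ALU  -- RAW r4
[9] i12  mul.MUL  -- RAW r0
[10] i13  sll.ALU  -- tail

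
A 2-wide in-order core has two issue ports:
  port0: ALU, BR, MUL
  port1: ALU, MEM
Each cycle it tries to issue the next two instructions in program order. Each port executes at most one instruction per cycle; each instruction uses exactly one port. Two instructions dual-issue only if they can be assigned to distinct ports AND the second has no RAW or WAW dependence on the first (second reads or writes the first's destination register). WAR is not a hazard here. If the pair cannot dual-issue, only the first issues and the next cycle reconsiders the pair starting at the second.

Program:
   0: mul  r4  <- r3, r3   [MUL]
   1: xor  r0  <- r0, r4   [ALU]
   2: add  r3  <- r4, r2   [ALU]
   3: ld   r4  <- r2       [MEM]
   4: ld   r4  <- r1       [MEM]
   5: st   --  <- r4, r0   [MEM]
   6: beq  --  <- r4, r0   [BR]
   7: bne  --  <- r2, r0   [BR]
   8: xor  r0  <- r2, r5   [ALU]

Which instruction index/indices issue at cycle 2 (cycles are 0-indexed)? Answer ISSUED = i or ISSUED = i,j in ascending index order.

ISSUED = 3

c0: i0 mul.MUL  RAW r4
c1: i1+i2 xor.ALU add.ALU  2-wide
c2: i3 ld.MEM  no-port MEM/MEM
c3: i4 ld.MEM  no-port MEM/MEM
c4: i5+i6 st.MEM beq.BR  2-wide
c5: i7+i8 bne.BR xor.ALU  2-wide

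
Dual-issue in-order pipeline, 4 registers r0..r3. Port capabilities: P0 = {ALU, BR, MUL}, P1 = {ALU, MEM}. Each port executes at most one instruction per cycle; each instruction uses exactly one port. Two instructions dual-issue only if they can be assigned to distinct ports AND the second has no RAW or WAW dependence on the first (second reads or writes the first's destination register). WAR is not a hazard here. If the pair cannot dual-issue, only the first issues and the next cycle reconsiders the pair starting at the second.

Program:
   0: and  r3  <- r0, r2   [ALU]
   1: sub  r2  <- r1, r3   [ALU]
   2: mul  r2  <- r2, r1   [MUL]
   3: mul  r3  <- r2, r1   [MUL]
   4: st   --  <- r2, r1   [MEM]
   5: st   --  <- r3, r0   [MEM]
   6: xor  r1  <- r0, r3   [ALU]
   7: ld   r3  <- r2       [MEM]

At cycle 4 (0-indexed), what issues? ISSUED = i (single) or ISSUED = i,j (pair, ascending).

0. and.ALU @i0  | RAW r3
1. sub.ALU @i1  | RAW+WAW r2
2. mul.MUL @i2  | no-port MUL/MUL
3. mul.MUL/st.MEM @i3&i4  | dual
4. st.MEM/xor.ALU @i5&i6  | dual
5. ld.MEM @i7  | tail

ISSUED = 5,6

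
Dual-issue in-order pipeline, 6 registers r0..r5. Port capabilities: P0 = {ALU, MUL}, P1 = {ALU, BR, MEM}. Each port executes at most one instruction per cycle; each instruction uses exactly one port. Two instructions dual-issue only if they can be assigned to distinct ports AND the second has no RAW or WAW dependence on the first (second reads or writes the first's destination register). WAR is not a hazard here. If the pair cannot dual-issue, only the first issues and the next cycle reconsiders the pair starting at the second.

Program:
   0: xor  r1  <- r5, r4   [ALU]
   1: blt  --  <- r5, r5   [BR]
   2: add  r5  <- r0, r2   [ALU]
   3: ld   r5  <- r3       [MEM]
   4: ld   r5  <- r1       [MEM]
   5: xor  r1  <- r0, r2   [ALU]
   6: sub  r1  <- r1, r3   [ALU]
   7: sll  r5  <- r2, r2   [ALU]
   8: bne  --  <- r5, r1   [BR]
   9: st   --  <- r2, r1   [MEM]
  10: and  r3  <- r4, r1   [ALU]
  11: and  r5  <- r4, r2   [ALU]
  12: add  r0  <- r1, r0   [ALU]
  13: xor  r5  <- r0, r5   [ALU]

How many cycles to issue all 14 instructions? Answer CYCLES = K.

t=0 i0&i1:xor.ALU;blt.BR ; pair
t=1 i2:add.ALU ; WAW r5
t=2 i3:ld.MEM ; no-port MEM/MEM
t=3 i4&i5:ld.MEM;xor.ALU ; pair
t=4 i6&i7:sub.ALU;sll.ALU ; pair
t=5 i8:bne.BR ; no-port BR/MEM
t=6 i9&i10:st.MEM;and.ALU ; pair
t=7 i11&i12:and.ALU;add.ALU ; pair
t=8 i13:xor.ALU ; tail

CYCLES = 9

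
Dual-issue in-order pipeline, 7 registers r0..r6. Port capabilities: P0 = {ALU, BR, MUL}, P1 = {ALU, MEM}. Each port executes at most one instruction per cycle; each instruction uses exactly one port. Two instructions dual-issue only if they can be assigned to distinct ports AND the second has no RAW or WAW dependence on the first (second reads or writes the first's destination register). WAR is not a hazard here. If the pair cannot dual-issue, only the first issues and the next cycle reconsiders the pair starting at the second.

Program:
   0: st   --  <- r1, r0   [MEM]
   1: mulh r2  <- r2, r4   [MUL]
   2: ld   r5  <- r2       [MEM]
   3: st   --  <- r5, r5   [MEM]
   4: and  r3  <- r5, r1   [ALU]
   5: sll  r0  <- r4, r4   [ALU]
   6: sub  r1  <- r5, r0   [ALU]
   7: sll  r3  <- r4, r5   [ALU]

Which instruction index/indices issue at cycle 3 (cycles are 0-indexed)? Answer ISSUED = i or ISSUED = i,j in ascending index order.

#0 head=0: st.MEM/mulh.MUL i0/i1 dual
#1 head=2: ld.MEM i2 no-port MEM/MEM
#2 head=3: st.MEM/and.ALU i3/i4 dual
#3 head=5: sll.ALU i5 RAW r0
#4 head=6: sub.ALU/sll.ALU i6/i7 dual

ISSUED = 5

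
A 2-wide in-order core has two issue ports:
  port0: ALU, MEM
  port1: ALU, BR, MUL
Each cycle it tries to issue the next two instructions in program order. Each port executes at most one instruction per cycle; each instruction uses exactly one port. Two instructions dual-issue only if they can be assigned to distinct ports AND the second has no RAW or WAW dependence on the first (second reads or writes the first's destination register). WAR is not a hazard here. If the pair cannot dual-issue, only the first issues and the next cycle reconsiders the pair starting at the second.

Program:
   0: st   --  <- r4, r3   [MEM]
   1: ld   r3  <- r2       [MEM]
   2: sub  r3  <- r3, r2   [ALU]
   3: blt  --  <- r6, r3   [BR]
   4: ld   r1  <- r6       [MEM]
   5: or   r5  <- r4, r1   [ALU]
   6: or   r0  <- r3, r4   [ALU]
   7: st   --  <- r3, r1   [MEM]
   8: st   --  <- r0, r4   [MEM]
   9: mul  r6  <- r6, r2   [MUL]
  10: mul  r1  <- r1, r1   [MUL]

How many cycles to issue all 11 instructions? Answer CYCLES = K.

CYCLES = 8

0. st.MEM @i0  | no-port MEM/MEM
1. ld.MEM @i1  | RAW+WAW r3
2. sub.ALU @i2  | RAW r3
3. blt.BR;ld.MEM @i3&i4  | pair
4. or.ALU;or.ALU @i5&i6  | pair
5. st.MEM @i7  | no-port MEM/MEM
6. st.MEM;mul.MUL @i8&i9  | pair
7. mul.MUL @i10  | tail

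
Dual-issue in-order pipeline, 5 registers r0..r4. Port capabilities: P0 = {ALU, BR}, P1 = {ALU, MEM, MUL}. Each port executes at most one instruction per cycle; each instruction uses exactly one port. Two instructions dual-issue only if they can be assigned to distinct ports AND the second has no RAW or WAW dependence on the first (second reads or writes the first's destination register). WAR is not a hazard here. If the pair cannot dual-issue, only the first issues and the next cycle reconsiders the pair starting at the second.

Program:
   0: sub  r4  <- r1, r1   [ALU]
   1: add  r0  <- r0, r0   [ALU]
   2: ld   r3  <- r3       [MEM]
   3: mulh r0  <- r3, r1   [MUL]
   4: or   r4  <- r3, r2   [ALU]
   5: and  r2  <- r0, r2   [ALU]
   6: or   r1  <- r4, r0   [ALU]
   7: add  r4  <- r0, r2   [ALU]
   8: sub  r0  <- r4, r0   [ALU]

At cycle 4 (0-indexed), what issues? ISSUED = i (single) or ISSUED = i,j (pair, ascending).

#0 head=0: sub/add i0&i1 2-wide
#1 head=2: ld i2 no-port MEM/MUL
#2 head=3: mulh/or i3&i4 2-wide
#3 head=5: and/or i5&i6 2-wide
#4 head=7: add i7 RAW r4
#5 head=8: sub i8 tail

ISSUED = 7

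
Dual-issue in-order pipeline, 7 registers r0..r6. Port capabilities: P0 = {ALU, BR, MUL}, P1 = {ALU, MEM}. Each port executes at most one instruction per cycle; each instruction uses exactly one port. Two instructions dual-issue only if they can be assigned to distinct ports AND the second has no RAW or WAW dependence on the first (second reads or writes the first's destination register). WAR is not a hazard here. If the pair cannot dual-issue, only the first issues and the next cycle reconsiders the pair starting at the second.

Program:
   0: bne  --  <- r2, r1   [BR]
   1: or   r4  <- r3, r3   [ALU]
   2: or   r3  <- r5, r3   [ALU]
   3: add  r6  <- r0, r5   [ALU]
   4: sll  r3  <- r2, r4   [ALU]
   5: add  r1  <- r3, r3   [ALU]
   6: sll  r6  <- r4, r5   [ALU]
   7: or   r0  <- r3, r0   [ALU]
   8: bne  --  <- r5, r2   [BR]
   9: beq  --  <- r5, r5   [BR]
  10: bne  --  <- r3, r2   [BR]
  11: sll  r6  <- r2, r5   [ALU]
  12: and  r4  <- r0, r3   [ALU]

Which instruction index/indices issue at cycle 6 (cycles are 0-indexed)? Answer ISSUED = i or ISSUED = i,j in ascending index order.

t=0 i0/i1:bne;or ; 2-wide
t=1 i2/i3:or;add ; 2-wide
t=2 i4:sll ; RAW r3
t=3 i5/i6:add;sll ; 2-wide
t=4 i7/i8:or;bne ; 2-wide
t=5 i9:beq ; no-port BR/BR
t=6 i10/i11:bne;sll ; 2-wide
t=7 i12:and ; tail

ISSUED = 10,11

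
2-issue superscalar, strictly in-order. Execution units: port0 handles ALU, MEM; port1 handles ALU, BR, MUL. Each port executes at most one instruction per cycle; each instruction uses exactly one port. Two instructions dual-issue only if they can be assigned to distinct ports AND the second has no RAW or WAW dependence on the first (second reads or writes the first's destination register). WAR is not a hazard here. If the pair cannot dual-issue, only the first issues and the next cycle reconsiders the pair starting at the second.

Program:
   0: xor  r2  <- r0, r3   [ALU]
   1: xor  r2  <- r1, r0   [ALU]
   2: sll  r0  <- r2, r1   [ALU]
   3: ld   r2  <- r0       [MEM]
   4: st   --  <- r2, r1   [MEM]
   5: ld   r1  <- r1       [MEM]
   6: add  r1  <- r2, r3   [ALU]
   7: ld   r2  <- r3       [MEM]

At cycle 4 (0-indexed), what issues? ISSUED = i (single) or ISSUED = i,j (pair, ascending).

  cy0 -> i0 (xor.ALU) WAW r2
  cy1 -> i1 (xor.ALU) RAW r2
  cy2 -> i2 (sll.ALU) RAW r0
  cy3 -> i3 (ld.MEM) no-port MEM/MEM
  cy4 -> i4 (st.MEM) no-port MEM/MEM
  cy5 -> i5 (ld.MEM) WAW r1
  cy6 -> i6,i7 (add.ALU ld.MEM) 2-wide

ISSUED = 4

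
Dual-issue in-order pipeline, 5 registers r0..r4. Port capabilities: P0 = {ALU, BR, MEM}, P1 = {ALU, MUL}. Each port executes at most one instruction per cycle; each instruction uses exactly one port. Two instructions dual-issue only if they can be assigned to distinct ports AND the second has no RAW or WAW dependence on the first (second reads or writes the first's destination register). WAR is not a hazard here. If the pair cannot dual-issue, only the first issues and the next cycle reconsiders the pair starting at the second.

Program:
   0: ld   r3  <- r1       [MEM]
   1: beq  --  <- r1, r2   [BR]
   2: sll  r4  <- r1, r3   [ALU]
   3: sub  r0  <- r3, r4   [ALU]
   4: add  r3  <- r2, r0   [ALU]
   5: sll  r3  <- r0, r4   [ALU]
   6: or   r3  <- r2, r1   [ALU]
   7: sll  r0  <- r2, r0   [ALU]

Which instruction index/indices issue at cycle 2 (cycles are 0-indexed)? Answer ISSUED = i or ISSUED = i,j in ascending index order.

  cy0 -> i0 (ld.MEM) no-port MEM/BR
  cy1 -> i1&i2 (beq.BR/sll.ALU) dual
  cy2 -> i3 (sub.ALU) RAW r0
  cy3 -> i4 (add.ALU) WAW r3
  cy4 -> i5 (sll.ALU) WAW r3
  cy5 -> i6&i7 (or.ALU/sll.ALU) dual

ISSUED = 3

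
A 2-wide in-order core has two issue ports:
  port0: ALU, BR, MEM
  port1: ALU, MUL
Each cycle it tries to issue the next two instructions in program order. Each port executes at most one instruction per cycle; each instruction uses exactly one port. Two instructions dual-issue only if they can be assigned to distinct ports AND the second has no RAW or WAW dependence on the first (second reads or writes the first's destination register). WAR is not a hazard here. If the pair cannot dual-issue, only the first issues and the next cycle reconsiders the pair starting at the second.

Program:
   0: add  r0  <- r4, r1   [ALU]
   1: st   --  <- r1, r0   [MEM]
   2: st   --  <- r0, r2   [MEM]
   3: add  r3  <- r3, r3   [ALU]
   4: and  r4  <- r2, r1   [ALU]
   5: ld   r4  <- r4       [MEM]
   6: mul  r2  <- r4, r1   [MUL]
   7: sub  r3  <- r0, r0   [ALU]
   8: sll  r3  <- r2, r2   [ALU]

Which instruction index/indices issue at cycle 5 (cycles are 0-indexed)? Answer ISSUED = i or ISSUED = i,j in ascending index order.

c0: i0 add  RAW r0
c1: i1 st  no-port MEM/MEM
c2: i2&i3 st+add  pair
c3: i4 and  RAW+WAW r4
c4: i5 ld  RAW r4
c5: i6&i7 mul+sub  pair
c6: i8 sll  tail

ISSUED = 6,7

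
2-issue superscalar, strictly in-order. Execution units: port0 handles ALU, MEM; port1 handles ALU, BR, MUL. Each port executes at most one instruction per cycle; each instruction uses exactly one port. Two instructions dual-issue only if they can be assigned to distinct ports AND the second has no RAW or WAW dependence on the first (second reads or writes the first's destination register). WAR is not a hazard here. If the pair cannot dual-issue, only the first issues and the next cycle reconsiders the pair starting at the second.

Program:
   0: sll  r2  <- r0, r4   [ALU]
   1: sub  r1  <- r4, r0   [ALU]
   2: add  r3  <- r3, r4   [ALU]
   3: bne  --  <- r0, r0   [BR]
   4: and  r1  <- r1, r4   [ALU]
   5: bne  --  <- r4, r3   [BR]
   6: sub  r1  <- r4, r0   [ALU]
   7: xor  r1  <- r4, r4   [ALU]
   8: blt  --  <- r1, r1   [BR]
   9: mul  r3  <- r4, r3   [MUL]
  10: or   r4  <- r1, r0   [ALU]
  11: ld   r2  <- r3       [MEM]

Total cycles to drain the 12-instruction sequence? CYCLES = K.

CYCLES = 8

c0: i0,i1 sll.ALU;sub.ALU  2-wide
c1: i2,i3 add.ALU;bne.BR  2-wide
c2: i4,i5 and.ALU;bne.BR  2-wide
c3: i6 sub.ALU  WAW r1
c4: i7 xor.ALU  RAW r1
c5: i8 blt.BR  no-port BR/MUL
c6: i9,i10 mul.MUL;or.ALU  2-wide
c7: i11 ld.MEM  tail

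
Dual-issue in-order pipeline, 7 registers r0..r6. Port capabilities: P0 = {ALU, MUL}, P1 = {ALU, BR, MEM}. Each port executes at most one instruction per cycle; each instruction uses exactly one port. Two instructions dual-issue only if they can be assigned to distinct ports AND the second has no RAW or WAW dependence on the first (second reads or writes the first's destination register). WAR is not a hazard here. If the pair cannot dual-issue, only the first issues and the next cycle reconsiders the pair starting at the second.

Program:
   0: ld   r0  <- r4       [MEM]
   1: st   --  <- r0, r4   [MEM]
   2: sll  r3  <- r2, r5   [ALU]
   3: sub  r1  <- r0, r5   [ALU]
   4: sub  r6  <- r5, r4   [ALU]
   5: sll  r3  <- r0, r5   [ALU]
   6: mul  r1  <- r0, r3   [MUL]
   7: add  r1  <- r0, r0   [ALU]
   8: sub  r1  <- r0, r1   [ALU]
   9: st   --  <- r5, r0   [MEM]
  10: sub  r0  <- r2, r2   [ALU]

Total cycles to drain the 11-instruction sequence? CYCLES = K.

0. ld @i0  | no-port MEM/MEM
1. st sll @i1,i2  | pair
2. sub sub @i3,i4  | pair
3. sll @i5  | RAW r3
4. mul @i6  | WAW r1
5. add @i7  | RAW+WAW r1
6. sub st @i8,i9  | pair
7. sub @i10  | tail

CYCLES = 8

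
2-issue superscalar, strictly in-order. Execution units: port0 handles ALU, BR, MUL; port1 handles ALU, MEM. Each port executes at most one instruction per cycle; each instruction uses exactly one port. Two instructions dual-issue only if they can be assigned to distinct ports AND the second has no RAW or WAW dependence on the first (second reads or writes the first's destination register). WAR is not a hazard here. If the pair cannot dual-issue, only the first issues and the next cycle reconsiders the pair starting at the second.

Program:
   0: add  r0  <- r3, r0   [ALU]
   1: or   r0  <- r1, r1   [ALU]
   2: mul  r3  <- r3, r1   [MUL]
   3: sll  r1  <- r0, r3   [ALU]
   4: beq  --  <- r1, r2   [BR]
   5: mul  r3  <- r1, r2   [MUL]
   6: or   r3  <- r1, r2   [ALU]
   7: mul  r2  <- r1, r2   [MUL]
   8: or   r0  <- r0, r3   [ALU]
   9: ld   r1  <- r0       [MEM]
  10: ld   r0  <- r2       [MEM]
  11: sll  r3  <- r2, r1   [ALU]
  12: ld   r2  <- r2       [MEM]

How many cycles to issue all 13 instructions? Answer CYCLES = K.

t=0 i0:add.ALU ; WAW r0
t=1 i1/i2:or.ALU+mul.MUL ; dual
t=2 i3:sll.ALU ; RAW r1
t=3 i4:beq.BR ; no-port BR/MUL
t=4 i5:mul.MUL ; WAW r3
t=5 i6/i7:or.ALU+mul.MUL ; dual
t=6 i8:or.ALU ; RAW r0
t=7 i9:ld.MEM ; no-port MEM/MEM
t=8 i10/i11:ld.MEM+sll.ALU ; dual
t=9 i12:ld.MEM ; tail

CYCLES = 10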